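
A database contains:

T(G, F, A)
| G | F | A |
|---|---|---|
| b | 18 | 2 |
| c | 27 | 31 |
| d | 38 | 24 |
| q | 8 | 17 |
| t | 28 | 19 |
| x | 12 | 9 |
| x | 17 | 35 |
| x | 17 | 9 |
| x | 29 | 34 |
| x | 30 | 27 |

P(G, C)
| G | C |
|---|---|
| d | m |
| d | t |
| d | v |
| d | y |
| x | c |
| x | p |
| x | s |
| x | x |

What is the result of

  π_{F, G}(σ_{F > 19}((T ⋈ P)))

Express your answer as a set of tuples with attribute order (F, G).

{(29, x), (30, x), (38, d)}

Natural join on G: {(d, 38, 24, m), (d, 38, 24, t), (d, 38, 24, v), (d, 38, 24, y), (x, 12, 9, c), (x, 12, 9, p), (x, 12, 9, s), (x, 12, 9, x), (x, 17, 35, c), (x, 17, 35, p), (x, 17, 35, s), (x, 17, 35, x), (x, 17, 9, c), (x, 17, 9, p), (x, 17, 9, s), (x, 17, 9, x), (x, 29, 34, c), (x, 29, 34, p), (x, 29, 34, s), (x, 29, 34, x), (x, 30, 27, c), (x, 30, 27, p), (x, 30, 27, s), (x, 30, 27, x)}
Filtering on F > 19 leaves {(d, 38, 24, m), (d, 38, 24, t), (d, 38, 24, v), (d, 38, 24, y), (x, 29, 34, c), (x, 29, 34, p), (x, 29, 34, s), (x, 29, 34, x), (x, 30, 27, c), (x, 30, 27, p), (x, 30, 27, s), (x, 30, 27, x)}.
π_{F, G} gives {(29, x), (30, x), (38, d)} (9 duplicate(s) eliminated).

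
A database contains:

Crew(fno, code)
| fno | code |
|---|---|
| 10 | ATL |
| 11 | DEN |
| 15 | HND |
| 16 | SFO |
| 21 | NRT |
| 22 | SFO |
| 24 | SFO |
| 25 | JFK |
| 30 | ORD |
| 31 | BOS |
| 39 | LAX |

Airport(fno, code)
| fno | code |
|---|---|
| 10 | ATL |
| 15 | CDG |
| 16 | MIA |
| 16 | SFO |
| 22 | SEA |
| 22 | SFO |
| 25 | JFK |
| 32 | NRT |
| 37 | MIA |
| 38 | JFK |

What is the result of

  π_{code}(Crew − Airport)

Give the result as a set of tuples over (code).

{BOS, DEN, HND, LAX, NRT, ORD, SFO}

Difference: {(10, ATL), (11, DEN), (15, HND), (16, SFO), (21, NRT), (22, SFO), (24, SFO), (25, JFK), (30, ORD), (31, BOS), (39, LAX)} with {(10, ATL), (15, CDG), (16, MIA), (16, SFO), (22, SEA), (22, SFO), (25, JFK), (32, NRT), (37, MIA), (38, JFK)} → {(11, DEN), (15, HND), (21, NRT), (24, SFO), (30, ORD), (31, BOS), (39, LAX)}
Keep only column(s) code: {BOS, DEN, HND, LAX, NRT, ORD, SFO}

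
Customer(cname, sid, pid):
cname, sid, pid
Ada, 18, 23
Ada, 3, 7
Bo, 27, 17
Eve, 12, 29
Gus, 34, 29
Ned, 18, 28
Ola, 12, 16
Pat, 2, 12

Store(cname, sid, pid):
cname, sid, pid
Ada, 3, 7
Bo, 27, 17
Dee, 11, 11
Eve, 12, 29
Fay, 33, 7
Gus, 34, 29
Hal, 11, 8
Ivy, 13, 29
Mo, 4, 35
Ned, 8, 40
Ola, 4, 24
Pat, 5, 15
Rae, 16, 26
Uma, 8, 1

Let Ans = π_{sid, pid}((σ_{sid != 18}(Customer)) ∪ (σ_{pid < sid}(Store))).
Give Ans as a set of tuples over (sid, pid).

{(11, 8), (12, 16), (12, 29), (2, 12), (27, 17), (3, 7), (33, 7), (34, 29), (8, 1)}

Selection sid != 18: {(Ada, 3, 7), (Bo, 27, 17), (Eve, 12, 29), (Gus, 34, 29), (Ola, 12, 16), (Pat, 2, 12)}
Selection pid < sid: {(Bo, 27, 17), (Fay, 33, 7), (Gus, 34, 29), (Hal, 11, 8), (Uma, 8, 1)}
Set union of the two operands is {(Ada, 3, 7), (Bo, 27, 17), (Eve, 12, 29), (Fay, 33, 7), (Gus, 34, 29), (Hal, 11, 8), (Ola, 12, 16), (Pat, 2, 12), (Uma, 8, 1)}.
Keep only column(s) sid, pid: {(11, 8), (12, 16), (12, 29), (2, 12), (27, 17), (3, 7), (33, 7), (34, 29), (8, 1)}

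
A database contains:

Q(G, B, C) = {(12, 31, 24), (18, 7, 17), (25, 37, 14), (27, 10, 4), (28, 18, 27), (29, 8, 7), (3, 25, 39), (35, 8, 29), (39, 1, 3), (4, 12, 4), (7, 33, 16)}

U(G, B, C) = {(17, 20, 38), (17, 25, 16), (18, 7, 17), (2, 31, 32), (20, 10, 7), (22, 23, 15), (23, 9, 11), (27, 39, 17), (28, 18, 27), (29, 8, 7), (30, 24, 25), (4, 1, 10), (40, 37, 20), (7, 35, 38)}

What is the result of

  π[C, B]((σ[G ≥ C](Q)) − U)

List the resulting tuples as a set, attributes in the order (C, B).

Apply σ_{G ≥ C}; surviving tuples: {(18, 7, 17), (25, 37, 14), (27, 10, 4), (28, 18, 27), (29, 8, 7), (35, 8, 29), (39, 1, 3), (4, 12, 4)}
Difference: {(18, 7, 17), (25, 37, 14), (27, 10, 4), (28, 18, 27), (29, 8, 7), (35, 8, 29), (39, 1, 3), (4, 12, 4)} with {(17, 20, 38), (17, 25, 16), (18, 7, 17), (2, 31, 32), (20, 10, 7), (22, 23, 15), (23, 9, 11), (27, 39, 17), (28, 18, 27), (29, 8, 7), (30, 24, 25), (4, 1, 10), (40, 37, 20), (7, 35, 38)} → {(25, 37, 14), (27, 10, 4), (35, 8, 29), (39, 1, 3), (4, 12, 4)}
Projecting to C, B: {(14, 37), (29, 8), (3, 1), (4, 10), (4, 12)}

{(14, 37), (29, 8), (3, 1), (4, 10), (4, 12)}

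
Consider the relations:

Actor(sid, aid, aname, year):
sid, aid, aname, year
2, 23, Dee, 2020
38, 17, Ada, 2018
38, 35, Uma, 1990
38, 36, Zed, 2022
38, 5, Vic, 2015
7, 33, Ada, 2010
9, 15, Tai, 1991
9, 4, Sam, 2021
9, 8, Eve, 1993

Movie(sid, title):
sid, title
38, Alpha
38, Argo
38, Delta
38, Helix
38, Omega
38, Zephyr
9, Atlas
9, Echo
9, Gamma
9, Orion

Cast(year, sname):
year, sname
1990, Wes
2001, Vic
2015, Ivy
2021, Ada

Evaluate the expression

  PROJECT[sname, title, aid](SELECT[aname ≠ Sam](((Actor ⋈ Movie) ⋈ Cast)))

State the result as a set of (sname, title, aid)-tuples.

{(Ivy, Alpha, 5), (Ivy, Argo, 5), (Ivy, Delta, 5), (Ivy, Helix, 5), (Ivy, Omega, 5), (Ivy, Zephyr, 5), (Wes, Alpha, 35), (Wes, Argo, 35), (Wes, Delta, 35), (Wes, Helix, 35), (Wes, Omega, 35), (Wes, Zephyr, 35)}

Actor ⋈ Movie (natural join on sid): {(38, 17, Ada, 2018, Alpha), (38, 17, Ada, 2018, Argo), (38, 17, Ada, 2018, Delta), (38, 17, Ada, 2018, Helix), (38, 17, Ada, 2018, Omega), (38, 17, Ada, 2018, Zephyr), (38, 35, Uma, 1990, Alpha), (38, 35, Uma, 1990, Argo), (38, 35, Uma, 1990, Delta), (38, 35, Uma, 1990, Helix), (38, 35, Uma, 1990, Omega), (38, 35, Uma, 1990, Zephyr), (38, 36, Zed, 2022, Alpha), (38, 36, Zed, 2022, Argo), (38, 36, Zed, 2022, Delta), (38, 36, Zed, 2022, Helix), (38, 36, Zed, 2022, Omega), (38, 36, Zed, 2022, Zephyr), (38, 5, Vic, 2015, Alpha), (38, 5, Vic, 2015, Argo), (38, 5, Vic, 2015, Delta), (38, 5, Vic, 2015, Helix), (38, 5, Vic, 2015, Omega), (38, 5, Vic, 2015, Zephyr), (9, 15, Tai, 1991, Atlas), (9, 15, Tai, 1991, Echo), (9, 15, Tai, 1991, Gamma), (9, 15, Tai, 1991, Orion), (9, 4, Sam, 2021, Atlas), (9, 4, Sam, 2021, Echo), (9, 4, Sam, 2021, Gamma), (9, 4, Sam, 2021, Orion), (9, 8, Eve, 1993, Atlas), (9, 8, Eve, 1993, Echo), (9, 8, Eve, 1993, Gamma), (9, 8, Eve, 1993, Orion)}
(Actor ⋈ Movie) ⋈ Cast (natural join on year): {(38, 35, Uma, 1990, Alpha, Wes), (38, 35, Uma, 1990, Argo, Wes), (38, 35, Uma, 1990, Delta, Wes), (38, 35, Uma, 1990, Helix, Wes), (38, 35, Uma, 1990, Omega, Wes), (38, 35, Uma, 1990, Zephyr, Wes), (38, 5, Vic, 2015, Alpha, Ivy), (38, 5, Vic, 2015, Argo, Ivy), (38, 5, Vic, 2015, Delta, Ivy), (38, 5, Vic, 2015, Helix, Ivy), (38, 5, Vic, 2015, Omega, Ivy), (38, 5, Vic, 2015, Zephyr, Ivy), (9, 4, Sam, 2021, Atlas, Ada), (9, 4, Sam, 2021, Echo, Ada), (9, 4, Sam, 2021, Gamma, Ada), (9, 4, Sam, 2021, Orion, Ada)}
Apply σ_{aname ≠ Sam}; surviving tuples: {(38, 35, Uma, 1990, Alpha, Wes), (38, 35, Uma, 1990, Argo, Wes), (38, 35, Uma, 1990, Delta, Wes), (38, 35, Uma, 1990, Helix, Wes), (38, 35, Uma, 1990, Omega, Wes), (38, 35, Uma, 1990, Zephyr, Wes), (38, 5, Vic, 2015, Alpha, Ivy), (38, 5, Vic, 2015, Argo, Ivy), (38, 5, Vic, 2015, Delta, Ivy), (38, 5, Vic, 2015, Helix, Ivy), (38, 5, Vic, 2015, Omega, Ivy), (38, 5, Vic, 2015, Zephyr, Ivy)}
π_{sname, title, aid} gives {(Ivy, Alpha, 5), (Ivy, Argo, 5), (Ivy, Delta, 5), (Ivy, Helix, 5), (Ivy, Omega, 5), (Ivy, Zephyr, 5), (Wes, Alpha, 35), (Wes, Argo, 35), (Wes, Delta, 35), (Wes, Helix, 35), (Wes, Omega, 35), (Wes, Zephyr, 35)}.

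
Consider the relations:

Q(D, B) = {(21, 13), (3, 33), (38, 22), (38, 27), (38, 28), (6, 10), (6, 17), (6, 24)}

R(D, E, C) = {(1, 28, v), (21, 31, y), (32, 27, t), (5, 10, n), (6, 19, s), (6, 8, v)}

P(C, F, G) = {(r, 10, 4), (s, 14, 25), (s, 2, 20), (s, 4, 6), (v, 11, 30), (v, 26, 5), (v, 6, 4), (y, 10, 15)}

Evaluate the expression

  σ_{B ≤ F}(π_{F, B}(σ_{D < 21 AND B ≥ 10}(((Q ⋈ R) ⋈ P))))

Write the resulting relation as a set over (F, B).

{(11, 10), (14, 10), (26, 10), (26, 17), (26, 24)}

Natural join on D: {(21, 13, 31, y), (6, 10, 19, s), (6, 10, 8, v), (6, 17, 19, s), (6, 17, 8, v), (6, 24, 19, s), (6, 24, 8, v)}
Natural join on C: {(21, 13, 31, y, 10, 15), (6, 10, 19, s, 14, 25), (6, 10, 19, s, 2, 20), (6, 10, 19, s, 4, 6), (6, 10, 8, v, 11, 30), (6, 10, 8, v, 26, 5), (6, 10, 8, v, 6, 4), (6, 17, 19, s, 14, 25), (6, 17, 19, s, 2, 20), (6, 17, 19, s, 4, 6), (6, 17, 8, v, 11, 30), (6, 17, 8, v, 26, 5), (6, 17, 8, v, 6, 4), (6, 24, 19, s, 14, 25), (6, 24, 19, s, 2, 20), (6, 24, 19, s, 4, 6), (6, 24, 8, v, 11, 30), (6, 24, 8, v, 26, 5), (6, 24, 8, v, 6, 4)}
σ[D < 21 AND B ≥ 10]: keep tuples satisfying D < 21 AND B ≥ 10 → {(6, 10, 19, s, 14, 25), (6, 10, 19, s, 2, 20), (6, 10, 19, s, 4, 6), (6, 10, 8, v, 11, 30), (6, 10, 8, v, 26, 5), (6, 10, 8, v, 6, 4), (6, 17, 19, s, 14, 25), (6, 17, 19, s, 2, 20), (6, 17, 19, s, 4, 6), (6, 17, 8, v, 11, 30), (6, 17, 8, v, 26, 5), (6, 17, 8, v, 6, 4), (6, 24, 19, s, 14, 25), (6, 24, 19, s, 2, 20), (6, 24, 19, s, 4, 6), (6, 24, 8, v, 11, 30), (6, 24, 8, v, 26, 5), (6, 24, 8, v, 6, 4)}
Keep only column(s) F, B: {(11, 10), (11, 17), (11, 24), (14, 10), (14, 17), (14, 24), (2, 10), (2, 17), (2, 24), (26, 10), (26, 17), (26, 24), (4, 10), (4, 17), (4, 24), (6, 10), (6, 17), (6, 24)}
σ[B ≤ F]: keep tuples satisfying B ≤ F → {(11, 10), (14, 10), (26, 10), (26, 17), (26, 24)}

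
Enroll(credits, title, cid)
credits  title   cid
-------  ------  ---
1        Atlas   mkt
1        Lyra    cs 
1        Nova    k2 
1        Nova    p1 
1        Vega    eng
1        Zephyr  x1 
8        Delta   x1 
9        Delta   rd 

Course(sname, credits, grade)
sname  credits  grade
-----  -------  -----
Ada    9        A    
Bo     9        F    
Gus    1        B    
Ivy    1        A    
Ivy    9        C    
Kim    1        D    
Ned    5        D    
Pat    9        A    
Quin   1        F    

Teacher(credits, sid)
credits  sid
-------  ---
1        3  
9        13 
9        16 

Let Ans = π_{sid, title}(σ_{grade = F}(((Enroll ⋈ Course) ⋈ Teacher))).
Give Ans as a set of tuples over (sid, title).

{(13, Delta), (16, Delta), (3, Atlas), (3, Lyra), (3, Nova), (3, Vega), (3, Zephyr)}

Joining Enroll and Course on credits yields {(1, Atlas, mkt, Gus, B), (1, Atlas, mkt, Ivy, A), (1, Atlas, mkt, Kim, D), (1, Atlas, mkt, Quin, F), (1, Lyra, cs, Gus, B), (1, Lyra, cs, Ivy, A), (1, Lyra, cs, Kim, D), (1, Lyra, cs, Quin, F), (1, Nova, k2, Gus, B), (1, Nova, k2, Ivy, A), (1, Nova, k2, Kim, D), (1, Nova, k2, Quin, F), (1, Nova, p1, Gus, B), (1, Nova, p1, Ivy, A), (1, Nova, p1, Kim, D), (1, Nova, p1, Quin, F), (1, Vega, eng, Gus, B), (1, Vega, eng, Ivy, A), (1, Vega, eng, Kim, D), (1, Vega, eng, Quin, F), (1, Zephyr, x1, Gus, B), (1, Zephyr, x1, Ivy, A), (1, Zephyr, x1, Kim, D), (1, Zephyr, x1, Quin, F), (9, Delta, rd, Ada, A), (9, Delta, rd, Bo, F), (9, Delta, rd, Ivy, C), (9, Delta, rd, Pat, A)}.
Joining (Enroll ⋈ Course) and Teacher on credits yields {(1, Atlas, mkt, Gus, B, 3), (1, Atlas, mkt, Ivy, A, 3), (1, Atlas, mkt, Kim, D, 3), (1, Atlas, mkt, Quin, F, 3), (1, Lyra, cs, Gus, B, 3), (1, Lyra, cs, Ivy, A, 3), (1, Lyra, cs, Kim, D, 3), (1, Lyra, cs, Quin, F, 3), (1, Nova, k2, Gus, B, 3), (1, Nova, k2, Ivy, A, 3), (1, Nova, k2, Kim, D, 3), (1, Nova, k2, Quin, F, 3), (1, Nova, p1, Gus, B, 3), (1, Nova, p1, Ivy, A, 3), (1, Nova, p1, Kim, D, 3), (1, Nova, p1, Quin, F, 3), (1, Vega, eng, Gus, B, 3), (1, Vega, eng, Ivy, A, 3), (1, Vega, eng, Kim, D, 3), (1, Vega, eng, Quin, F, 3), (1, Zephyr, x1, Gus, B, 3), (1, Zephyr, x1, Ivy, A, 3), (1, Zephyr, x1, Kim, D, 3), (1, Zephyr, x1, Quin, F, 3), (9, Delta, rd, Ada, A, 13), (9, Delta, rd, Ada, A, 16), (9, Delta, rd, Bo, F, 13), (9, Delta, rd, Bo, F, 16), (9, Delta, rd, Ivy, C, 13), (9, Delta, rd, Ivy, C, 16), (9, Delta, rd, Pat, A, 13), (9, Delta, rd, Pat, A, 16)}.
σ[grade = F]: keep tuples satisfying grade = F → {(1, Atlas, mkt, Quin, F, 3), (1, Lyra, cs, Quin, F, 3), (1, Nova, k2, Quin, F, 3), (1, Nova, p1, Quin, F, 3), (1, Vega, eng, Quin, F, 3), (1, Zephyr, x1, Quin, F, 3), (9, Delta, rd, Bo, F, 13), (9, Delta, rd, Bo, F, 16)}
Keep only column(s) sid, title (1 duplicate(s) eliminated): {(13, Delta), (16, Delta), (3, Atlas), (3, Lyra), (3, Nova), (3, Vega), (3, Zephyr)}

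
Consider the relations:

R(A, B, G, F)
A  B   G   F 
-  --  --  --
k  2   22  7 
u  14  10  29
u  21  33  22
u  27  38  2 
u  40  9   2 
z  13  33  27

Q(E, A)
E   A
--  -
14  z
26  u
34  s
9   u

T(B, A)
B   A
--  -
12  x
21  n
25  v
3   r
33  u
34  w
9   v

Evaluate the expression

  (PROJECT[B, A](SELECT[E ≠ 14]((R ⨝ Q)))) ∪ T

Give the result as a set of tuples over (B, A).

{(12, x), (14, u), (21, n), (21, u), (25, v), (27, u), (3, r), (33, u), (34, w), (40, u), (9, v)}

R ⋈ Q (natural join on A): {(u, 14, 10, 29, 26), (u, 14, 10, 29, 9), (u, 21, 33, 22, 26), (u, 21, 33, 22, 9), (u, 27, 38, 2, 26), (u, 27, 38, 2, 9), (u, 40, 9, 2, 26), (u, 40, 9, 2, 9), (z, 13, 33, 27, 14)}
Apply σ_{E ≠ 14}; surviving tuples: {(u, 14, 10, 29, 26), (u, 14, 10, 29, 9), (u, 21, 33, 22, 26), (u, 21, 33, 22, 9), (u, 27, 38, 2, 26), (u, 27, 38, 2, 9), (u, 40, 9, 2, 26), (u, 40, 9, 2, 9)}
π[B, A]: project onto (B, A) (4 duplicate(s) eliminated) → {(14, u), (21, u), (27, u), (40, u)}
Taking the union: {(12, x), (14, u), (21, n), (21, u), (25, v), (27, u), (3, r), (33, u), (34, w), (40, u), (9, v)}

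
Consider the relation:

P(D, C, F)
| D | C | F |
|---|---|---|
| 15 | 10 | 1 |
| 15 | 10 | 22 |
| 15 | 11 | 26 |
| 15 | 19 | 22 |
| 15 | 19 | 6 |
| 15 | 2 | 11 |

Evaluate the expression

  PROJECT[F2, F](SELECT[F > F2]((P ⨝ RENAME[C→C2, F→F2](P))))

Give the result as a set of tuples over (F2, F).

{(1, 11), (1, 22), (1, 26), (1, 6), (11, 22), (11, 26), (22, 26), (6, 11), (6, 22), (6, 26)}

ρ[C→C2, F→F2]: schema becomes (D, C2, F2); tuples unchanged.
Natural join on D: {(15, 10, 1, 10, 1), (15, 10, 1, 10, 22), (15, 10, 1, 11, 26), (15, 10, 1, 19, 22), (15, 10, 1, 19, 6), (15, 10, 1, 2, 11), (15, 10, 22, 10, 1), (15, 10, 22, 10, 22), (15, 10, 22, 11, 26), (15, 10, 22, 19, 22), (15, 10, 22, 19, 6), (15, 10, 22, 2, 11), (15, 11, 26, 10, 1), (15, 11, 26, 10, 22), (15, 11, 26, 11, 26), (15, 11, 26, 19, 22), (15, 11, 26, 19, 6), (15, 11, 26, 2, 11), (15, 19, 22, 10, 1), (15, 19, 22, 10, 22), (15, 19, 22, 11, 26), (15, 19, 22, 19, 22), (15, 19, 22, 19, 6), (15, 19, 22, 2, 11), (15, 19, 6, 10, 1), (15, 19, 6, 10, 22), (15, 19, 6, 11, 26), (15, 19, 6, 19, 22), (15, 19, 6, 19, 6), (15, 19, 6, 2, 11), (15, 2, 11, 10, 1), (15, 2, 11, 10, 22), (15, 2, 11, 11, 26), (15, 2, 11, 19, 22), (15, 2, 11, 19, 6), (15, 2, 11, 2, 11)}
Filtering on F > F2 leaves {(15, 10, 22, 10, 1), (15, 10, 22, 19, 6), (15, 10, 22, 2, 11), (15, 11, 26, 10, 1), (15, 11, 26, 10, 22), (15, 11, 26, 19, 22), (15, 11, 26, 19, 6), (15, 11, 26, 2, 11), (15, 19, 22, 10, 1), (15, 19, 22, 19, 6), (15, 19, 22, 2, 11), (15, 19, 6, 10, 1), (15, 2, 11, 10, 1), (15, 2, 11, 19, 6)}.
Projecting to F2, F (4 duplicate(s) eliminated): {(1, 11), (1, 22), (1, 26), (1, 6), (11, 22), (11, 26), (22, 26), (6, 11), (6, 22), (6, 26)}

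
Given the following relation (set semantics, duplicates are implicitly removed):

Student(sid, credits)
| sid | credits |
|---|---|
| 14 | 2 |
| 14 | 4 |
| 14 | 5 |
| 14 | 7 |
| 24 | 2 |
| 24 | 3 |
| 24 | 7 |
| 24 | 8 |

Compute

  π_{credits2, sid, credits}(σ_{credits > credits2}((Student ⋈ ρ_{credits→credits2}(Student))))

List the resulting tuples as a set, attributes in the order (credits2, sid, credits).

{(2, 14, 4), (2, 14, 5), (2, 14, 7), (2, 24, 3), (2, 24, 7), (2, 24, 8), (3, 24, 7), (3, 24, 8), (4, 14, 5), (4, 14, 7), (5, 14, 7), (7, 24, 8)}

ρ[credits→credits2]: schema becomes (sid, credits2); tuples unchanged.
Joining Student and ρ_{credits→credits2}(Student) on sid yields {(14, 2, 2), (14, 2, 4), (14, 2, 5), (14, 2, 7), (14, 4, 2), (14, 4, 4), (14, 4, 5), (14, 4, 7), (14, 5, 2), (14, 5, 4), (14, 5, 5), (14, 5, 7), (14, 7, 2), (14, 7, 4), (14, 7, 5), (14, 7, 7), (24, 2, 2), (24, 2, 3), (24, 2, 7), (24, 2, 8), (24, 3, 2), (24, 3, 3), (24, 3, 7), (24, 3, 8), (24, 7, 2), (24, 7, 3), (24, 7, 7), (24, 7, 8), (24, 8, 2), (24, 8, 3), (24, 8, 7), (24, 8, 8)}.
Filtering on credits > credits2 leaves {(14, 4, 2), (14, 5, 2), (14, 5, 4), (14, 7, 2), (14, 7, 4), (14, 7, 5), (24, 3, 2), (24, 7, 2), (24, 7, 3), (24, 8, 2), (24, 8, 3), (24, 8, 7)}.
Projecting to credits2, sid, credits: {(2, 14, 4), (2, 14, 5), (2, 14, 7), (2, 24, 3), (2, 24, 7), (2, 24, 8), (3, 24, 7), (3, 24, 8), (4, 14, 5), (4, 14, 7), (5, 14, 7), (7, 24, 8)}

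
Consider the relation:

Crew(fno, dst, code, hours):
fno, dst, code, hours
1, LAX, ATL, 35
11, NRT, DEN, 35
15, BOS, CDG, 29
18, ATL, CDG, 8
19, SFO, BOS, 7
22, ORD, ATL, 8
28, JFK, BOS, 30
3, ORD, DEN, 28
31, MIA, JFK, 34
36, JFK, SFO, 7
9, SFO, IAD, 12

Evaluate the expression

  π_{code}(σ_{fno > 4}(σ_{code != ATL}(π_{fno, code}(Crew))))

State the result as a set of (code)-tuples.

{BOS, CDG, DEN, IAD, JFK, SFO}

π[fno, code]: project onto (fno, code) → {(1, ATL), (11, DEN), (15, CDG), (18, CDG), (19, BOS), (22, ATL), (28, BOS), (3, DEN), (31, JFK), (36, SFO), (9, IAD)}
σ[code != ATL]: keep tuples satisfying code != ATL → {(11, DEN), (15, CDG), (18, CDG), (19, BOS), (28, BOS), (3, DEN), (31, JFK), (36, SFO), (9, IAD)}
σ[fno > 4]: keep tuples satisfying fno > 4 → {(11, DEN), (15, CDG), (18, CDG), (19, BOS), (28, BOS), (31, JFK), (36, SFO), (9, IAD)}
π[code]: project onto (code) (2 duplicate(s) eliminated) → {BOS, CDG, DEN, IAD, JFK, SFO}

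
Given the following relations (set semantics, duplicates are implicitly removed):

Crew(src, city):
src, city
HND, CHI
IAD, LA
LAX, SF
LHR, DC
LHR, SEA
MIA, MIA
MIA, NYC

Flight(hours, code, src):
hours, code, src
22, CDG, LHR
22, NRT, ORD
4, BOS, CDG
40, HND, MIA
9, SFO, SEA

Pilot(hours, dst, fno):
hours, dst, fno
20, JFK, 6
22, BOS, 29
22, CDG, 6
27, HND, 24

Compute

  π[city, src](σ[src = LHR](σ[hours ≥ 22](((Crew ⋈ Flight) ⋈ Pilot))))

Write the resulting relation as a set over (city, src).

{(DC, LHR), (SEA, LHR)}

Natural join on src: {(LHR, DC, 22, CDG), (LHR, SEA, 22, CDG), (MIA, MIA, 40, HND), (MIA, NYC, 40, HND)}
Natural join on hours: {(LHR, DC, 22, CDG, BOS, 29), (LHR, DC, 22, CDG, CDG, 6), (LHR, SEA, 22, CDG, BOS, 29), (LHR, SEA, 22, CDG, CDG, 6)}
Selection hours ≥ 22: {(LHR, DC, 22, CDG, BOS, 29), (LHR, DC, 22, CDG, CDG, 6), (LHR, SEA, 22, CDG, BOS, 29), (LHR, SEA, 22, CDG, CDG, 6)}
Selection src = LHR: {(LHR, DC, 22, CDG, BOS, 29), (LHR, DC, 22, CDG, CDG, 6), (LHR, SEA, 22, CDG, BOS, 29), (LHR, SEA, 22, CDG, CDG, 6)}
Projecting to city, src (2 duplicate(s) eliminated): {(DC, LHR), (SEA, LHR)}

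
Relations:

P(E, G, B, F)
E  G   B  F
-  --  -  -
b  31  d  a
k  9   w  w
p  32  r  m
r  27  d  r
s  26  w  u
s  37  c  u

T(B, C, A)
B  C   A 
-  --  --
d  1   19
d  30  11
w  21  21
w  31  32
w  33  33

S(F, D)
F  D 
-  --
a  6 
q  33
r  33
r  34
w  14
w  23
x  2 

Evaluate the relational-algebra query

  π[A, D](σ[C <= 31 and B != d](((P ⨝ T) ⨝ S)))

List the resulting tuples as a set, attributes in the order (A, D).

P ⋈ T (natural join on B): {(b, 31, d, a, 1, 19), (b, 31, d, a, 30, 11), (k, 9, w, w, 21, 21), (k, 9, w, w, 31, 32), (k, 9, w, w, 33, 33), (r, 27, d, r, 1, 19), (r, 27, d, r, 30, 11), (s, 26, w, u, 21, 21), (s, 26, w, u, 31, 32), (s, 26, w, u, 33, 33)}
(P ⨝ T) ⋈ S (natural join on F): {(b, 31, d, a, 1, 19, 6), (b, 31, d, a, 30, 11, 6), (k, 9, w, w, 21, 21, 14), (k, 9, w, w, 21, 21, 23), (k, 9, w, w, 31, 32, 14), (k, 9, w, w, 31, 32, 23), (k, 9, w, w, 33, 33, 14), (k, 9, w, w, 33, 33, 23), (r, 27, d, r, 1, 19, 33), (r, 27, d, r, 1, 19, 34), (r, 27, d, r, 30, 11, 33), (r, 27, d, r, 30, 11, 34)}
Filtering on C <= 31 and B != d leaves {(k, 9, w, w, 21, 21, 14), (k, 9, w, w, 21, 21, 23), (k, 9, w, w, 31, 32, 14), (k, 9, w, w, 31, 32, 23)}.
π_{A, D} gives {(21, 14), (21, 23), (32, 14), (32, 23)}.

{(21, 14), (21, 23), (32, 14), (32, 23)}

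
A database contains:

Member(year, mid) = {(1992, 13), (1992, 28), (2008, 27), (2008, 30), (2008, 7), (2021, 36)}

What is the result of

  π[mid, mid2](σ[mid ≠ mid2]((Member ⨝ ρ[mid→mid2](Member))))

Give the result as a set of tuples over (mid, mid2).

ρ[mid→mid2]: schema becomes (year, mid2); tuples unchanged.
Member ⋈ ρ[mid→mid2](Member) (natural join on year): {(1992, 13, 13), (1992, 13, 28), (1992, 28, 13), (1992, 28, 28), (2008, 27, 27), (2008, 27, 30), (2008, 27, 7), (2008, 30, 27), (2008, 30, 30), (2008, 30, 7), (2008, 7, 27), (2008, 7, 30), (2008, 7, 7), (2021, 36, 36)}
Selection mid ≠ mid2: {(1992, 13, 28), (1992, 28, 13), (2008, 27, 30), (2008, 27, 7), (2008, 30, 27), (2008, 30, 7), (2008, 7, 27), (2008, 7, 30)}
π[mid, mid2]: project onto (mid, mid2) → {(13, 28), (27, 30), (27, 7), (28, 13), (30, 27), (30, 7), (7, 27), (7, 30)}

{(13, 28), (27, 30), (27, 7), (28, 13), (30, 27), (30, 7), (7, 27), (7, 30)}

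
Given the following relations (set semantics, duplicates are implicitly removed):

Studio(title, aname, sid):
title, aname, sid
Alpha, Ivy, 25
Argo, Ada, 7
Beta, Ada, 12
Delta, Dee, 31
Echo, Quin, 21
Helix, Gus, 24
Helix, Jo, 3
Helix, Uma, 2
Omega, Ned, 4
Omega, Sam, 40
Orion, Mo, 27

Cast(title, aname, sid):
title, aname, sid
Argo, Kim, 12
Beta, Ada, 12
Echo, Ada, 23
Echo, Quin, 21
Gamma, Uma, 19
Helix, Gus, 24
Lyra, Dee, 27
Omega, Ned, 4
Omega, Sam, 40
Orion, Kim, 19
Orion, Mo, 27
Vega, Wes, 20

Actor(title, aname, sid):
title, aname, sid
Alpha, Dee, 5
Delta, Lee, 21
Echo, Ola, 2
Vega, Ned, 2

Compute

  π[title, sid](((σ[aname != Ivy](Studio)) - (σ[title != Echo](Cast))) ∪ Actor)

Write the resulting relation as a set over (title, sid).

{(Alpha, 5), (Argo, 7), (Delta, 21), (Delta, 31), (Echo, 2), (Echo, 21), (Helix, 2), (Helix, 3), (Vega, 2)}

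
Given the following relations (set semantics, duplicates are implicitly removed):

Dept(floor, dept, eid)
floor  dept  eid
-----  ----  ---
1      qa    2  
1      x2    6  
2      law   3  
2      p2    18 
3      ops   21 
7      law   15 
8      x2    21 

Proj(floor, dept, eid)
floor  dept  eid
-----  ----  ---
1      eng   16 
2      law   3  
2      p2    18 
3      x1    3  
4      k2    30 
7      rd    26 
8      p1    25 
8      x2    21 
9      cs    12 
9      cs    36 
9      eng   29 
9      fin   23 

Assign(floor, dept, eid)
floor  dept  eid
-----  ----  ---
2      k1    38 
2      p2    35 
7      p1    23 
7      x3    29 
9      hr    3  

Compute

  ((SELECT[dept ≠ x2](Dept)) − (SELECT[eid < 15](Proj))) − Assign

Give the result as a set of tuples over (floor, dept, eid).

{(1, qa, 2), (2, p2, 18), (3, ops, 21), (7, law, 15)}

Apply σ_{dept ≠ x2}; surviving tuples: {(1, qa, 2), (2, law, 3), (2, p2, 18), (3, ops, 21), (7, law, 15)}
Apply σ_{eid < 15}; surviving tuples: {(2, law, 3), (3, x1, 3), (9, cs, 12)}
Taking the difference: {(1, qa, 2), (2, p2, 18), (3, ops, 21), (7, law, 15)}
Taking the difference: {(1, qa, 2), (2, p2, 18), (3, ops, 21), (7, law, 15)}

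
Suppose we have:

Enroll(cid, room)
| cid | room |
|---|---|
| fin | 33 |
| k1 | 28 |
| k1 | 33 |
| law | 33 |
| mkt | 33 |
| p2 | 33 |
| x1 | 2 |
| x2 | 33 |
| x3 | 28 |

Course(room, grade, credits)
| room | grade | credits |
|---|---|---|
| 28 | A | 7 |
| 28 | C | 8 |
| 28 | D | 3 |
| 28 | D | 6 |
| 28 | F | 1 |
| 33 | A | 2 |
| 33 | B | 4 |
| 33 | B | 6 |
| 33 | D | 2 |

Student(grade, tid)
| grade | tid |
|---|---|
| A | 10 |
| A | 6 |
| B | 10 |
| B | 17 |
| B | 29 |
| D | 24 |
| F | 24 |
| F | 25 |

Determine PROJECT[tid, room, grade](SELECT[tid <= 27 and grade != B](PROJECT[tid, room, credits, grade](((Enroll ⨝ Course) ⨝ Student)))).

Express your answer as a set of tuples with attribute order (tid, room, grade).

{(10, 28, A), (10, 33, A), (24, 28, D), (24, 28, F), (24, 33, D), (25, 28, F), (6, 28, A), (6, 33, A)}

Joining Enroll and Course on room yields {(fin, 33, A, 2), (fin, 33, B, 4), (fin, 33, B, 6), (fin, 33, D, 2), (k1, 28, A, 7), (k1, 28, C, 8), (k1, 28, D, 3), (k1, 28, D, 6), (k1, 28, F, 1), (k1, 33, A, 2), (k1, 33, B, 4), (k1, 33, B, 6), (k1, 33, D, 2), (law, 33, A, 2), (law, 33, B, 4), (law, 33, B, 6), (law, 33, D, 2), (mkt, 33, A, 2), (mkt, 33, B, 4), (mkt, 33, B, 6), (mkt, 33, D, 2), (p2, 33, A, 2), (p2, 33, B, 4), (p2, 33, B, 6), (p2, 33, D, 2), (x2, 33, A, 2), (x2, 33, B, 4), (x2, 33, B, 6), (x2, 33, D, 2), (x3, 28, A, 7), (x3, 28, C, 8), (x3, 28, D, 3), (x3, 28, D, 6), (x3, 28, F, 1)}.
Joining (Enroll ⨝ Course) and Student on grade yields {(fin, 33, A, 2, 10), (fin, 33, A, 2, 6), (fin, 33, B, 4, 10), (fin, 33, B, 4, 17), (fin, 33, B, 4, 29), (fin, 33, B, 6, 10), (fin, 33, B, 6, 17), (fin, 33, B, 6, 29), (fin, 33, D, 2, 24), (k1, 28, A, 7, 10), (k1, 28, A, 7, 6), (k1, 28, D, 3, 24), (k1, 28, D, 6, 24), (k1, 28, F, 1, 24), (k1, 28, F, 1, 25), (k1, 33, A, 2, 10), (k1, 33, A, 2, 6), (k1, 33, B, 4, 10), (k1, 33, B, 4, 17), (k1, 33, B, 4, 29), (k1, 33, B, 6, 10), (k1, 33, B, 6, 17), (k1, 33, B, 6, 29), (k1, 33, D, 2, 24), (law, 33, A, 2, 10), (law, 33, A, 2, 6), (law, 33, B, 4, 10), (law, 33, B, 4, 17), (law, 33, B, 4, 29), (law, 33, B, 6, 10), (law, 33, B, 6, 17), (law, 33, B, 6, 29), (law, 33, D, 2, 24), (mkt, 33, A, 2, 10), (mkt, 33, A, 2, 6), (mkt, 33, B, 4, 10), (mkt, 33, B, 4, 17), (mkt, 33, B, 4, 29), (mkt, 33, B, 6, 10), (mkt, 33, B, 6, 17), (mkt, 33, B, 6, 29), (mkt, 33, D, 2, 24), (p2, 33, A, 2, 10), (p2, 33, A, 2, 6), (p2, 33, B, 4, 10), (p2, 33, B, 4, 17), (p2, 33, B, 4, 29), (p2, 33, B, 6, 10), (p2, 33, B, 6, 17), (p2, 33, B, 6, 29), (p2, 33, D, 2, 24), (x2, 33, A, 2, 10), (x2, 33, A, 2, 6), (x2, 33, B, 4, 10), (x2, 33, B, 4, 17), (x2, 33, B, 4, 29), (x2, 33, B, 6, 10), (x2, 33, B, 6, 17), (x2, 33, B, 6, 29), (x2, 33, D, 2, 24), (x3, 28, A, 7, 10), (x3, 28, A, 7, 6), (x3, 28, D, 3, 24), (x3, 28, D, 6, 24), (x3, 28, F, 1, 24), (x3, 28, F, 1, 25)}.
Keep only column(s) tid, room, credits, grade (51 duplicate(s) eliminated): {(10, 28, 7, A), (10, 33, 2, A), (10, 33, 4, B), (10, 33, 6, B), (17, 33, 4, B), (17, 33, 6, B), (24, 28, 1, F), (24, 28, 3, D), (24, 28, 6, D), (24, 33, 2, D), (25, 28, 1, F), (29, 33, 4, B), (29, 33, 6, B), (6, 28, 7, A), (6, 33, 2, A)}
Apply σ_{tid <= 27 and grade != B}; surviving tuples: {(10, 28, 7, A), (10, 33, 2, A), (24, 28, 1, F), (24, 28, 3, D), (24, 28, 6, D), (24, 33, 2, D), (25, 28, 1, F), (6, 28, 7, A), (6, 33, 2, A)}
Keep only column(s) tid, room, grade (1 duplicate(s) eliminated): {(10, 28, A), (10, 33, A), (24, 28, D), (24, 28, F), (24, 33, D), (25, 28, F), (6, 28, A), (6, 33, A)}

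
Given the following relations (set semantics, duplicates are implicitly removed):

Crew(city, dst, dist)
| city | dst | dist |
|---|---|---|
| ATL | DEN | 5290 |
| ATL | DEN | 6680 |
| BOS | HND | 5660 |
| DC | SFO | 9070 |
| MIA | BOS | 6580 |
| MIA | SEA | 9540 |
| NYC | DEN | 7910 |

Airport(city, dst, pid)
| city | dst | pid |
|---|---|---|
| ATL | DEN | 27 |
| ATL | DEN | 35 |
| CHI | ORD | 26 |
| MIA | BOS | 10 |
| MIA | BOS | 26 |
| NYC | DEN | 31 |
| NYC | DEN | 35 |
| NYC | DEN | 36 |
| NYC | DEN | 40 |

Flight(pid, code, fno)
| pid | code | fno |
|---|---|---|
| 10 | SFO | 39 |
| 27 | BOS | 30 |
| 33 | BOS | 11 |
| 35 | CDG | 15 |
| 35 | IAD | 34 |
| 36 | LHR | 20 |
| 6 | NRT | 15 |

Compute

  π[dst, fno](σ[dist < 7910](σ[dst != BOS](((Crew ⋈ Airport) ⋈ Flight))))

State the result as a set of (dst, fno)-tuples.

Crew ⋈ Airport (natural join on city, dst): {(ATL, DEN, 5290, 27), (ATL, DEN, 5290, 35), (ATL, DEN, 6680, 27), (ATL, DEN, 6680, 35), (MIA, BOS, 6580, 10), (MIA, BOS, 6580, 26), (NYC, DEN, 7910, 31), (NYC, DEN, 7910, 35), (NYC, DEN, 7910, 36), (NYC, DEN, 7910, 40)}
(Crew ⋈ Airport) ⋈ Flight (natural join on pid): {(ATL, DEN, 5290, 27, BOS, 30), (ATL, DEN, 5290, 35, CDG, 15), (ATL, DEN, 5290, 35, IAD, 34), (ATL, DEN, 6680, 27, BOS, 30), (ATL, DEN, 6680, 35, CDG, 15), (ATL, DEN, 6680, 35, IAD, 34), (MIA, BOS, 6580, 10, SFO, 39), (NYC, DEN, 7910, 35, CDG, 15), (NYC, DEN, 7910, 35, IAD, 34), (NYC, DEN, 7910, 36, LHR, 20)}
σ[dst != BOS]: keep tuples satisfying dst != BOS → {(ATL, DEN, 5290, 27, BOS, 30), (ATL, DEN, 5290, 35, CDG, 15), (ATL, DEN, 5290, 35, IAD, 34), (ATL, DEN, 6680, 27, BOS, 30), (ATL, DEN, 6680, 35, CDG, 15), (ATL, DEN, 6680, 35, IAD, 34), (NYC, DEN, 7910, 35, CDG, 15), (NYC, DEN, 7910, 35, IAD, 34), (NYC, DEN, 7910, 36, LHR, 20)}
σ[dist < 7910]: keep tuples satisfying dist < 7910 → {(ATL, DEN, 5290, 27, BOS, 30), (ATL, DEN, 5290, 35, CDG, 15), (ATL, DEN, 5290, 35, IAD, 34), (ATL, DEN, 6680, 27, BOS, 30), (ATL, DEN, 6680, 35, CDG, 15), (ATL, DEN, 6680, 35, IAD, 34)}
Projecting to dst, fno (3 duplicate(s) eliminated): {(DEN, 15), (DEN, 30), (DEN, 34)}

{(DEN, 15), (DEN, 30), (DEN, 34)}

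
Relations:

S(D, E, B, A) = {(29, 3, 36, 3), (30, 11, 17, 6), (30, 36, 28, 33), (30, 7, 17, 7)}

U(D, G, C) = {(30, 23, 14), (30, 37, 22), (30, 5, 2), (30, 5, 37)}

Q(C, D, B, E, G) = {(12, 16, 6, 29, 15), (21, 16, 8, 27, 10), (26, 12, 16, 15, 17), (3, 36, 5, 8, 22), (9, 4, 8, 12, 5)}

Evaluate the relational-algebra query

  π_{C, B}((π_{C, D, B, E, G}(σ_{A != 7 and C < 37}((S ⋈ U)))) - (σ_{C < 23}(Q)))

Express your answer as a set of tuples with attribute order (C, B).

{(14, 17), (14, 28), (2, 17), (2, 28), (22, 17), (22, 28)}

S ⋈ U (natural join on D): {(30, 11, 17, 6, 23, 14), (30, 11, 17, 6, 37, 22), (30, 11, 17, 6, 5, 2), (30, 11, 17, 6, 5, 37), (30, 36, 28, 33, 23, 14), (30, 36, 28, 33, 37, 22), (30, 36, 28, 33, 5, 2), (30, 36, 28, 33, 5, 37), (30, 7, 17, 7, 23, 14), (30, 7, 17, 7, 37, 22), (30, 7, 17, 7, 5, 2), (30, 7, 17, 7, 5, 37)}
Selection A != 7 and C < 37: {(30, 11, 17, 6, 23, 14), (30, 11, 17, 6, 37, 22), (30, 11, 17, 6, 5, 2), (30, 36, 28, 33, 23, 14), (30, 36, 28, 33, 37, 22), (30, 36, 28, 33, 5, 2)}
π[C, D, B, E, G]: project onto (C, D, B, E, G) → {(14, 30, 17, 11, 23), (14, 30, 28, 36, 23), (2, 30, 17, 11, 5), (2, 30, 28, 36, 5), (22, 30, 17, 11, 37), (22, 30, 28, 36, 37)}
Selection C < 23: {(12, 16, 6, 29, 15), (21, 16, 8, 27, 10), (3, 36, 5, 8, 22), (9, 4, 8, 12, 5)}
Set difference of the two operands is {(14, 30, 17, 11, 23), (14, 30, 28, 36, 23), (2, 30, 17, 11, 5), (2, 30, 28, 36, 5), (22, 30, 17, 11, 37), (22, 30, 28, 36, 37)}.
π[C, B]: project onto (C, B) → {(14, 17), (14, 28), (2, 17), (2, 28), (22, 17), (22, 28)}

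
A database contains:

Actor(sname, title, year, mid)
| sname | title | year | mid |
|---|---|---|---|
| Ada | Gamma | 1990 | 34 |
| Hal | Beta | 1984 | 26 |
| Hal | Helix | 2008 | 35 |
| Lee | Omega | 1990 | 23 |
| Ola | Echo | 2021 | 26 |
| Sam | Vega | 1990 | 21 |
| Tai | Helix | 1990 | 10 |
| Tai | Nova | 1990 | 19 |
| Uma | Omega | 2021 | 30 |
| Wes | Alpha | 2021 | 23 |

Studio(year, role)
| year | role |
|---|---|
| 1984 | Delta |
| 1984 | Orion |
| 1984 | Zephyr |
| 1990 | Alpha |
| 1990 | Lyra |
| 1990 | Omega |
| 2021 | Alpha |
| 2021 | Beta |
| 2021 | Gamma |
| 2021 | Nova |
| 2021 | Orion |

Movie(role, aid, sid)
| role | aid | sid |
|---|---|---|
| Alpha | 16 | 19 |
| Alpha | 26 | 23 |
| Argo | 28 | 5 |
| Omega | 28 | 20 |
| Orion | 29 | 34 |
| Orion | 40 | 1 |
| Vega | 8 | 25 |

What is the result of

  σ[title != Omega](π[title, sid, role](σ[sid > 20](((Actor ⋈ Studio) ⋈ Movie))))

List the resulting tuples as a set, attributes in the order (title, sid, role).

{(Alpha, 23, Alpha), (Alpha, 34, Orion), (Beta, 34, Orion), (Echo, 23, Alpha), (Echo, 34, Orion), (Gamma, 23, Alpha), (Helix, 23, Alpha), (Nova, 23, Alpha), (Vega, 23, Alpha)}

Joining Actor and Studio on year yields {(Ada, Gamma, 1990, 34, Alpha), (Ada, Gamma, 1990, 34, Lyra), (Ada, Gamma, 1990, 34, Omega), (Hal, Beta, 1984, 26, Delta), (Hal, Beta, 1984, 26, Orion), (Hal, Beta, 1984, 26, Zephyr), (Lee, Omega, 1990, 23, Alpha), (Lee, Omega, 1990, 23, Lyra), (Lee, Omega, 1990, 23, Omega), (Ola, Echo, 2021, 26, Alpha), (Ola, Echo, 2021, 26, Beta), (Ola, Echo, 2021, 26, Gamma), (Ola, Echo, 2021, 26, Nova), (Ola, Echo, 2021, 26, Orion), (Sam, Vega, 1990, 21, Alpha), (Sam, Vega, 1990, 21, Lyra), (Sam, Vega, 1990, 21, Omega), (Tai, Helix, 1990, 10, Alpha), (Tai, Helix, 1990, 10, Lyra), (Tai, Helix, 1990, 10, Omega), (Tai, Nova, 1990, 19, Alpha), (Tai, Nova, 1990, 19, Lyra), (Tai, Nova, 1990, 19, Omega), (Uma, Omega, 2021, 30, Alpha), (Uma, Omega, 2021, 30, Beta), (Uma, Omega, 2021, 30, Gamma), (Uma, Omega, 2021, 30, Nova), (Uma, Omega, 2021, 30, Orion), (Wes, Alpha, 2021, 23, Alpha), (Wes, Alpha, 2021, 23, Beta), (Wes, Alpha, 2021, 23, Gamma), (Wes, Alpha, 2021, 23, Nova), (Wes, Alpha, 2021, 23, Orion)}.
Joining (Actor ⋈ Studio) and Movie on role yields {(Ada, Gamma, 1990, 34, Alpha, 16, 19), (Ada, Gamma, 1990, 34, Alpha, 26, 23), (Ada, Gamma, 1990, 34, Omega, 28, 20), (Hal, Beta, 1984, 26, Orion, 29, 34), (Hal, Beta, 1984, 26, Orion, 40, 1), (Lee, Omega, 1990, 23, Alpha, 16, 19), (Lee, Omega, 1990, 23, Alpha, 26, 23), (Lee, Omega, 1990, 23, Omega, 28, 20), (Ola, Echo, 2021, 26, Alpha, 16, 19), (Ola, Echo, 2021, 26, Alpha, 26, 23), (Ola, Echo, 2021, 26, Orion, 29, 34), (Ola, Echo, 2021, 26, Orion, 40, 1), (Sam, Vega, 1990, 21, Alpha, 16, 19), (Sam, Vega, 1990, 21, Alpha, 26, 23), (Sam, Vega, 1990, 21, Omega, 28, 20), (Tai, Helix, 1990, 10, Alpha, 16, 19), (Tai, Helix, 1990, 10, Alpha, 26, 23), (Tai, Helix, 1990, 10, Omega, 28, 20), (Tai, Nova, 1990, 19, Alpha, 16, 19), (Tai, Nova, 1990, 19, Alpha, 26, 23), (Tai, Nova, 1990, 19, Omega, 28, 20), (Uma, Omega, 2021, 30, Alpha, 16, 19), (Uma, Omega, 2021, 30, Alpha, 26, 23), (Uma, Omega, 2021, 30, Orion, 29, 34), (Uma, Omega, 2021, 30, Orion, 40, 1), (Wes, Alpha, 2021, 23, Alpha, 16, 19), (Wes, Alpha, 2021, 23, Alpha, 26, 23), (Wes, Alpha, 2021, 23, Orion, 29, 34), (Wes, Alpha, 2021, 23, Orion, 40, 1)}.
Apply σ_{sid > 20}; surviving tuples: {(Ada, Gamma, 1990, 34, Alpha, 26, 23), (Hal, Beta, 1984, 26, Orion, 29, 34), (Lee, Omega, 1990, 23, Alpha, 26, 23), (Ola, Echo, 2021, 26, Alpha, 26, 23), (Ola, Echo, 2021, 26, Orion, 29, 34), (Sam, Vega, 1990, 21, Alpha, 26, 23), (Tai, Helix, 1990, 10, Alpha, 26, 23), (Tai, Nova, 1990, 19, Alpha, 26, 23), (Uma, Omega, 2021, 30, Alpha, 26, 23), (Uma, Omega, 2021, 30, Orion, 29, 34), (Wes, Alpha, 2021, 23, Alpha, 26, 23), (Wes, Alpha, 2021, 23, Orion, 29, 34)}
π[title, sid, role]: project onto (title, sid, role) (1 duplicate(s) eliminated) → {(Alpha, 23, Alpha), (Alpha, 34, Orion), (Beta, 34, Orion), (Echo, 23, Alpha), (Echo, 34, Orion), (Gamma, 23, Alpha), (Helix, 23, Alpha), (Nova, 23, Alpha), (Omega, 23, Alpha), (Omega, 34, Orion), (Vega, 23, Alpha)}
Apply σ_{title != Omega}; surviving tuples: {(Alpha, 23, Alpha), (Alpha, 34, Orion), (Beta, 34, Orion), (Echo, 23, Alpha), (Echo, 34, Orion), (Gamma, 23, Alpha), (Helix, 23, Alpha), (Nova, 23, Alpha), (Vega, 23, Alpha)}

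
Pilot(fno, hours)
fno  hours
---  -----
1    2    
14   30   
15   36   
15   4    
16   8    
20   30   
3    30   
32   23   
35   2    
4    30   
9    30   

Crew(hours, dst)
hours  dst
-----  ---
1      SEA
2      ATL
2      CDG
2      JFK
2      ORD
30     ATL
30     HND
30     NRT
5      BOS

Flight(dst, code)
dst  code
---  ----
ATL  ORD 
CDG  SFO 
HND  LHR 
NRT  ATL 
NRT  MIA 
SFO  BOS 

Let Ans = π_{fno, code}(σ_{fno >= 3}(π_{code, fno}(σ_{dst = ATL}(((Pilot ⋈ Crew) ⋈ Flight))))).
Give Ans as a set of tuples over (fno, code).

{(14, ORD), (20, ORD), (3, ORD), (35, ORD), (4, ORD), (9, ORD)}

Natural join on hours: {(1, 2, ATL), (1, 2, CDG), (1, 2, JFK), (1, 2, ORD), (14, 30, ATL), (14, 30, HND), (14, 30, NRT), (20, 30, ATL), (20, 30, HND), (20, 30, NRT), (3, 30, ATL), (3, 30, HND), (3, 30, NRT), (35, 2, ATL), (35, 2, CDG), (35, 2, JFK), (35, 2, ORD), (4, 30, ATL), (4, 30, HND), (4, 30, NRT), (9, 30, ATL), (9, 30, HND), (9, 30, NRT)}
Natural join on dst: {(1, 2, ATL, ORD), (1, 2, CDG, SFO), (14, 30, ATL, ORD), (14, 30, HND, LHR), (14, 30, NRT, ATL), (14, 30, NRT, MIA), (20, 30, ATL, ORD), (20, 30, HND, LHR), (20, 30, NRT, ATL), (20, 30, NRT, MIA), (3, 30, ATL, ORD), (3, 30, HND, LHR), (3, 30, NRT, ATL), (3, 30, NRT, MIA), (35, 2, ATL, ORD), (35, 2, CDG, SFO), (4, 30, ATL, ORD), (4, 30, HND, LHR), (4, 30, NRT, ATL), (4, 30, NRT, MIA), (9, 30, ATL, ORD), (9, 30, HND, LHR), (9, 30, NRT, ATL), (9, 30, NRT, MIA)}
Apply σ_{dst = ATL}; surviving tuples: {(1, 2, ATL, ORD), (14, 30, ATL, ORD), (20, 30, ATL, ORD), (3, 30, ATL, ORD), (35, 2, ATL, ORD), (4, 30, ATL, ORD), (9, 30, ATL, ORD)}
Keep only column(s) code, fno: {(ORD, 1), (ORD, 14), (ORD, 20), (ORD, 3), (ORD, 35), (ORD, 4), (ORD, 9)}
Apply σ_{fno >= 3}; surviving tuples: {(ORD, 14), (ORD, 20), (ORD, 3), (ORD, 35), (ORD, 4), (ORD, 9)}
Keep only column(s) fno, code: {(14, ORD), (20, ORD), (3, ORD), (35, ORD), (4, ORD), (9, ORD)}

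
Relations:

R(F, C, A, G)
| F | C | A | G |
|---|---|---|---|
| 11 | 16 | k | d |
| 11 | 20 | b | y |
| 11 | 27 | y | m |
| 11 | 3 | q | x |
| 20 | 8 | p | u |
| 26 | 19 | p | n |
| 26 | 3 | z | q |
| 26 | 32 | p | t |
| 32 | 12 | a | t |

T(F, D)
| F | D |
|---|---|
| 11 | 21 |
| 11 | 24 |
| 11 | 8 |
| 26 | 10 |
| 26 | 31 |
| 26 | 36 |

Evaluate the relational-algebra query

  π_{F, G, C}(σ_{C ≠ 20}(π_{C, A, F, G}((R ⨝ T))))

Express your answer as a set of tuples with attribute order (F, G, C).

Natural join on F: {(11, 16, k, d, 21), (11, 16, k, d, 24), (11, 16, k, d, 8), (11, 20, b, y, 21), (11, 20, b, y, 24), (11, 20, b, y, 8), (11, 27, y, m, 21), (11, 27, y, m, 24), (11, 27, y, m, 8), (11, 3, q, x, 21), (11, 3, q, x, 24), (11, 3, q, x, 8), (26, 19, p, n, 10), (26, 19, p, n, 31), (26, 19, p, n, 36), (26, 3, z, q, 10), (26, 3, z, q, 31), (26, 3, z, q, 36), (26, 32, p, t, 10), (26, 32, p, t, 31), (26, 32, p, t, 36)}
π_{C, A, F, G} gives {(16, k, 11, d), (19, p, 26, n), (20, b, 11, y), (27, y, 11, m), (3, q, 11, x), (3, z, 26, q), (32, p, 26, t)} (14 duplicate(s) eliminated).
Apply σ_{C ≠ 20}; surviving tuples: {(16, k, 11, d), (19, p, 26, n), (27, y, 11, m), (3, q, 11, x), (3, z, 26, q), (32, p, 26, t)}
π_{F, G, C} gives {(11, d, 16), (11, m, 27), (11, x, 3), (26, n, 19), (26, q, 3), (26, t, 32)}.

{(11, d, 16), (11, m, 27), (11, x, 3), (26, n, 19), (26, q, 3), (26, t, 32)}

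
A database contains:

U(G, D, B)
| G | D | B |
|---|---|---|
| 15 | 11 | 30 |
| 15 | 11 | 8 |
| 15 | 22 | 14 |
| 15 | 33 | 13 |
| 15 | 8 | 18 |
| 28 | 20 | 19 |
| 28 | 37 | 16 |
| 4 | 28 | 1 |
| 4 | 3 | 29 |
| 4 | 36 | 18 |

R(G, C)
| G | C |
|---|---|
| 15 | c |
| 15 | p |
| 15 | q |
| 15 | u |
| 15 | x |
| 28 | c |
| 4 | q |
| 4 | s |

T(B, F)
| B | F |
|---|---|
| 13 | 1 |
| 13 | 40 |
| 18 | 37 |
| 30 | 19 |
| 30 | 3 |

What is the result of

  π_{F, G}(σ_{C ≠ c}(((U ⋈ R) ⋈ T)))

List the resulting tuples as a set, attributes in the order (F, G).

Joining U and R on G yields {(15, 11, 30, c), (15, 11, 30, p), (15, 11, 30, q), (15, 11, 30, u), (15, 11, 30, x), (15, 11, 8, c), (15, 11, 8, p), (15, 11, 8, q), (15, 11, 8, u), (15, 11, 8, x), (15, 22, 14, c), (15, 22, 14, p), (15, 22, 14, q), (15, 22, 14, u), (15, 22, 14, x), (15, 33, 13, c), (15, 33, 13, p), (15, 33, 13, q), (15, 33, 13, u), (15, 33, 13, x), (15, 8, 18, c), (15, 8, 18, p), (15, 8, 18, q), (15, 8, 18, u), (15, 8, 18, x), (28, 20, 19, c), (28, 37, 16, c), (4, 28, 1, q), (4, 28, 1, s), (4, 3, 29, q), (4, 3, 29, s), (4, 36, 18, q), (4, 36, 18, s)}.
Joining (U ⋈ R) and T on B yields {(15, 11, 30, c, 19), (15, 11, 30, c, 3), (15, 11, 30, p, 19), (15, 11, 30, p, 3), (15, 11, 30, q, 19), (15, 11, 30, q, 3), (15, 11, 30, u, 19), (15, 11, 30, u, 3), (15, 11, 30, x, 19), (15, 11, 30, x, 3), (15, 33, 13, c, 1), (15, 33, 13, c, 40), (15, 33, 13, p, 1), (15, 33, 13, p, 40), (15, 33, 13, q, 1), (15, 33, 13, q, 40), (15, 33, 13, u, 1), (15, 33, 13, u, 40), (15, 33, 13, x, 1), (15, 33, 13, x, 40), (15, 8, 18, c, 37), (15, 8, 18, p, 37), (15, 8, 18, q, 37), (15, 8, 18, u, 37), (15, 8, 18, x, 37), (4, 36, 18, q, 37), (4, 36, 18, s, 37)}.
Selection C ≠ c: {(15, 11, 30, p, 19), (15, 11, 30, p, 3), (15, 11, 30, q, 19), (15, 11, 30, q, 3), (15, 11, 30, u, 19), (15, 11, 30, u, 3), (15, 11, 30, x, 19), (15, 11, 30, x, 3), (15, 33, 13, p, 1), (15, 33, 13, p, 40), (15, 33, 13, q, 1), (15, 33, 13, q, 40), (15, 33, 13, u, 1), (15, 33, 13, u, 40), (15, 33, 13, x, 1), (15, 33, 13, x, 40), (15, 8, 18, p, 37), (15, 8, 18, q, 37), (15, 8, 18, u, 37), (15, 8, 18, x, 37), (4, 36, 18, q, 37), (4, 36, 18, s, 37)}
π[F, G]: project onto (F, G) (16 duplicate(s) eliminated) → {(1, 15), (19, 15), (3, 15), (37, 15), (37, 4), (40, 15)}

{(1, 15), (19, 15), (3, 15), (37, 15), (37, 4), (40, 15)}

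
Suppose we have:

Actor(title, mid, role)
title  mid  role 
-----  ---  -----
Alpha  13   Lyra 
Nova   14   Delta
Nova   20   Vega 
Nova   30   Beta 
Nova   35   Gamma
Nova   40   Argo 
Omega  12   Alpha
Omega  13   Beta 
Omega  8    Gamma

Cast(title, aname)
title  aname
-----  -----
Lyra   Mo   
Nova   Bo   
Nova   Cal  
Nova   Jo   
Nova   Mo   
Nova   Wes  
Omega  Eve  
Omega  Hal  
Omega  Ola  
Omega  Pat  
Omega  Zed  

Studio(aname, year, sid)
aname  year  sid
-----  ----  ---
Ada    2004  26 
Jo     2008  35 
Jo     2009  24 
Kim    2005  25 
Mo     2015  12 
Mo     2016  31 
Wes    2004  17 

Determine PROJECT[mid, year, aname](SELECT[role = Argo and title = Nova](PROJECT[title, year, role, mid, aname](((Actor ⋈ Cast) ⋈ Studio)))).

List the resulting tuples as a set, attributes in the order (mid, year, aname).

Natural join on title: {(Nova, 14, Delta, Bo), (Nova, 14, Delta, Cal), (Nova, 14, Delta, Jo), (Nova, 14, Delta, Mo), (Nova, 14, Delta, Wes), (Nova, 20, Vega, Bo), (Nova, 20, Vega, Cal), (Nova, 20, Vega, Jo), (Nova, 20, Vega, Mo), (Nova, 20, Vega, Wes), (Nova, 30, Beta, Bo), (Nova, 30, Beta, Cal), (Nova, 30, Beta, Jo), (Nova, 30, Beta, Mo), (Nova, 30, Beta, Wes), (Nova, 35, Gamma, Bo), (Nova, 35, Gamma, Cal), (Nova, 35, Gamma, Jo), (Nova, 35, Gamma, Mo), (Nova, 35, Gamma, Wes), (Nova, 40, Argo, Bo), (Nova, 40, Argo, Cal), (Nova, 40, Argo, Jo), (Nova, 40, Argo, Mo), (Nova, 40, Argo, Wes), (Omega, 12, Alpha, Eve), (Omega, 12, Alpha, Hal), (Omega, 12, Alpha, Ola), (Omega, 12, Alpha, Pat), (Omega, 12, Alpha, Zed), (Omega, 13, Beta, Eve), (Omega, 13, Beta, Hal), (Omega, 13, Beta, Ola), (Omega, 13, Beta, Pat), (Omega, 13, Beta, Zed), (Omega, 8, Gamma, Eve), (Omega, 8, Gamma, Hal), (Omega, 8, Gamma, Ola), (Omega, 8, Gamma, Pat), (Omega, 8, Gamma, Zed)}
Natural join on aname: {(Nova, 14, Delta, Jo, 2008, 35), (Nova, 14, Delta, Jo, 2009, 24), (Nova, 14, Delta, Mo, 2015, 12), (Nova, 14, Delta, Mo, 2016, 31), (Nova, 14, Delta, Wes, 2004, 17), (Nova, 20, Vega, Jo, 2008, 35), (Nova, 20, Vega, Jo, 2009, 24), (Nova, 20, Vega, Mo, 2015, 12), (Nova, 20, Vega, Mo, 2016, 31), (Nova, 20, Vega, Wes, 2004, 17), (Nova, 30, Beta, Jo, 2008, 35), (Nova, 30, Beta, Jo, 2009, 24), (Nova, 30, Beta, Mo, 2015, 12), (Nova, 30, Beta, Mo, 2016, 31), (Nova, 30, Beta, Wes, 2004, 17), (Nova, 35, Gamma, Jo, 2008, 35), (Nova, 35, Gamma, Jo, 2009, 24), (Nova, 35, Gamma, Mo, 2015, 12), (Nova, 35, Gamma, Mo, 2016, 31), (Nova, 35, Gamma, Wes, 2004, 17), (Nova, 40, Argo, Jo, 2008, 35), (Nova, 40, Argo, Jo, 2009, 24), (Nova, 40, Argo, Mo, 2015, 12), (Nova, 40, Argo, Mo, 2016, 31), (Nova, 40, Argo, Wes, 2004, 17)}
π[title, year, role, mid, aname]: project onto (title, year, role, mid, aname) → {(Nova, 2004, Argo, 40, Wes), (Nova, 2004, Beta, 30, Wes), (Nova, 2004, Delta, 14, Wes), (Nova, 2004, Gamma, 35, Wes), (Nova, 2004, Vega, 20, Wes), (Nova, 2008, Argo, 40, Jo), (Nova, 2008, Beta, 30, Jo), (Nova, 2008, Delta, 14, Jo), (Nova, 2008, Gamma, 35, Jo), (Nova, 2008, Vega, 20, Jo), (Nova, 2009, Argo, 40, Jo), (Nova, 2009, Beta, 30, Jo), (Nova, 2009, Delta, 14, Jo), (Nova, 2009, Gamma, 35, Jo), (Nova, 2009, Vega, 20, Jo), (Nova, 2015, Argo, 40, Mo), (Nova, 2015, Beta, 30, Mo), (Nova, 2015, Delta, 14, Mo), (Nova, 2015, Gamma, 35, Mo), (Nova, 2015, Vega, 20, Mo), (Nova, 2016, Argo, 40, Mo), (Nova, 2016, Beta, 30, Mo), (Nova, 2016, Delta, 14, Mo), (Nova, 2016, Gamma, 35, Mo), (Nova, 2016, Vega, 20, Mo)}
Apply σ_{role = Argo and title = Nova}; surviving tuples: {(Nova, 2004, Argo, 40, Wes), (Nova, 2008, Argo, 40, Jo), (Nova, 2009, Argo, 40, Jo), (Nova, 2015, Argo, 40, Mo), (Nova, 2016, Argo, 40, Mo)}
π[mid, year, aname]: project onto (mid, year, aname) → {(40, 2004, Wes), (40, 2008, Jo), (40, 2009, Jo), (40, 2015, Mo), (40, 2016, Mo)}

{(40, 2004, Wes), (40, 2008, Jo), (40, 2009, Jo), (40, 2015, Mo), (40, 2016, Mo)}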